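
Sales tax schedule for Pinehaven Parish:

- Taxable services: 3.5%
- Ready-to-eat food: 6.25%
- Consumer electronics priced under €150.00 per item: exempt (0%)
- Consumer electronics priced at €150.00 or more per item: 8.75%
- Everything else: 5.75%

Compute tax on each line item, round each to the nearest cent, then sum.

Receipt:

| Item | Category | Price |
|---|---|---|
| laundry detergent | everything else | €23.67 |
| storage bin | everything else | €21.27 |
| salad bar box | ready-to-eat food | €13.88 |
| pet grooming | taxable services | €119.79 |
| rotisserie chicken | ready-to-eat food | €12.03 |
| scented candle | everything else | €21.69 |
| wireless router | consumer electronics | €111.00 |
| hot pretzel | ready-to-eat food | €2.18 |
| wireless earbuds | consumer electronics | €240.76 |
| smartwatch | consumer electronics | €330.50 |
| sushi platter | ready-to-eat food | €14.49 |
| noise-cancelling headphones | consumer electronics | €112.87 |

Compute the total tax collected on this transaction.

Laundry detergent €23.67: everything else → 5.75% → €1.36
Storage bin €21.27: everything else → 5.75% → €1.22
Salad bar box €13.88: ready-to-eat food → 6.25% → €0.87
Pet grooming €119.79: taxable services → 3.5% → €4.19
Rotisserie chicken €12.03: ready-to-eat food → 6.25% → €0.75
Scented candle €21.69: everything else → 5.75% → €1.25
Wireless router €111.00: consumer electronics, under €150.00 → 0% → €0.00
Hot pretzel €2.18: ready-to-eat food → 6.25% → €0.14
Wireless earbuds €240.76: consumer electronics, €150.00 or more → 8.75% → €21.07
Smartwatch €330.50: consumer electronics, €150.00 or more → 8.75% → €28.92
Sushi platter €14.49: ready-to-eat food → 6.25% → €0.91
Noise-cancelling headphones €112.87: consumer electronics, under €150.00 → 0% → €0.00
Total tax = €1.36 + €1.22 + €0.87 + €4.19 + €0.75 + €1.25 + €0.14 + €21.07 + €28.92 + €0.91 = €60.68

€60.68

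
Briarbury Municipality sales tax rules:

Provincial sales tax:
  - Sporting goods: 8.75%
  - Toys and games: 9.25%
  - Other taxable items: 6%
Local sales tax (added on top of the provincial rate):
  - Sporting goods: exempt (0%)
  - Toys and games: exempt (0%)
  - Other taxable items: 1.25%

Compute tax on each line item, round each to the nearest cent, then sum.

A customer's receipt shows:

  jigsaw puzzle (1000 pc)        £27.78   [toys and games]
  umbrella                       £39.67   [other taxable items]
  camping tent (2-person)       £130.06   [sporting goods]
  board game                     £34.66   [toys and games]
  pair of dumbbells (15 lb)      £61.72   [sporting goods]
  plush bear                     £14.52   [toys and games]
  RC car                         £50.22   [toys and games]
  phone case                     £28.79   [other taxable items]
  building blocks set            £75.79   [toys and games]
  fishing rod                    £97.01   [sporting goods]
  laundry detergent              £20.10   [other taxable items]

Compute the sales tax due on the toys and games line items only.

Jigsaw puzzle (1000 pc) £27.78: toys and games → 9.25% + 0% local = 9.25% → £2.57
Board game £34.66: toys and games → 9.25% + 0% local = 9.25% → £3.21
Plush bear £14.52: toys and games → 9.25% + 0% local = 9.25% → £1.34
RC car £50.22: toys and games → 9.25% + 0% local = 9.25% → £4.65
Building blocks set £75.79: toys and games → 9.25% + 0% local = 9.25% → £7.01
Tax on toys and games = £2.57 + £3.21 + £1.34 + £4.65 + £7.01 = £18.78

£18.78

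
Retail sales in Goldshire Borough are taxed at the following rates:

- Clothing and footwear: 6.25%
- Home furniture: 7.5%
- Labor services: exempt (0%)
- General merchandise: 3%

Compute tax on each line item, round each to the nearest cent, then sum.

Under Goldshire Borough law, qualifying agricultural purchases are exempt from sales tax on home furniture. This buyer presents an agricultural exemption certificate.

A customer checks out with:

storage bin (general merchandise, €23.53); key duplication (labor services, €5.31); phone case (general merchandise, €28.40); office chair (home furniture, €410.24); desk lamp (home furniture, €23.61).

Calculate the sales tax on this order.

€1.56

Storage bin €23.53: general merchandise → 3% → €0.71
Key duplication €5.31: labor services → 0% → €0.00
Phone case €28.40: general merchandise → 3% → €0.85
Office chair €410.24: home furniture, buyer-exempt → 0% → €0.00
Desk lamp €23.61: home furniture, buyer-exempt → 0% → €0.00
Total tax = €0.71 + €0.85 = €1.56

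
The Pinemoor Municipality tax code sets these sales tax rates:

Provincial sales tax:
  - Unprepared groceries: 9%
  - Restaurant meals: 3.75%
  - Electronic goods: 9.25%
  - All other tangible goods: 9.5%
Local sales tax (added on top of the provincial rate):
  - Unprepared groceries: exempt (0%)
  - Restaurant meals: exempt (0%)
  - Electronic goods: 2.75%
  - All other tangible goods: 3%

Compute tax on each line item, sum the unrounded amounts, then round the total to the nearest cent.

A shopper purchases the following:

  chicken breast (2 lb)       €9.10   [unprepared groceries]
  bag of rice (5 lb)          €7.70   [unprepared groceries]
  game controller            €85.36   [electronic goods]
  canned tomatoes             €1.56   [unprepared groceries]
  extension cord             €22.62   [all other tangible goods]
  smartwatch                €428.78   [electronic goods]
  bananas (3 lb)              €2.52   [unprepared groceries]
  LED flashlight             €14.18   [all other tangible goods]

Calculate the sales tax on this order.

€68.18

Chicken breast (2 lb) €9.10: unprepared groceries → 9% + 0% local = 9% → €0.819
Bag of rice (5 lb) €7.70: unprepared groceries → 9% + 0% local = 9% → €0.693
Game controller €85.36: electronic goods → 9.25% + 2.75% local = 12% → €10.2432
Canned tomatoes €1.56: unprepared groceries → 9% + 0% local = 9% → €0.1404
Extension cord €22.62: all other tangible goods → 9.5% + 3% local = 12.5% → €2.8275
Smartwatch €428.78: electronic goods → 9.25% + 2.75% local = 12% → €51.4536
Bananas (3 lb) €2.52: unprepared groceries → 9% + 0% local = 9% → €0.2268
LED flashlight €14.18: all other tangible goods → 9.5% + 3% local = 12.5% → €1.7725
Unrounded tax sum = €68.176 → €68.18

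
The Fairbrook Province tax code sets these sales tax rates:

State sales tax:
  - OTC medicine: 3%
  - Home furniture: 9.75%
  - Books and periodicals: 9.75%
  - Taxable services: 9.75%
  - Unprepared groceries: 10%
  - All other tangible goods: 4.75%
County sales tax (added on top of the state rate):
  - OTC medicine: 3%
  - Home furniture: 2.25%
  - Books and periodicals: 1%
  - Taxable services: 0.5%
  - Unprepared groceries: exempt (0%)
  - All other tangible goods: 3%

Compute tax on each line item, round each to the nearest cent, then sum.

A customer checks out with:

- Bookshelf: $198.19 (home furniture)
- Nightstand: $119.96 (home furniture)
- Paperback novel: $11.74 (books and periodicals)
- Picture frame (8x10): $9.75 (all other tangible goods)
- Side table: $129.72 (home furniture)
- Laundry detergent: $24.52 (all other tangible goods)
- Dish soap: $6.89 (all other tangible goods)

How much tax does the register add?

$58.20

Bookshelf $198.19: home furniture → 9.75% + 2.25% county = 12% → $23.78
Nightstand $119.96: home furniture → 9.75% + 2.25% county = 12% → $14.40
Paperback novel $11.74: books and periodicals → 9.75% + 1% county = 10.75% → $1.26
Picture frame (8x10) $9.75: all other tangible goods → 4.75% + 3% county = 7.75% → $0.76
Side table $129.72: home furniture → 9.75% + 2.25% county = 12% → $15.57
Laundry detergent $24.52: all other tangible goods → 4.75% + 3% county = 7.75% → $1.90
Dish soap $6.89: all other tangible goods → 4.75% + 3% county = 7.75% → $0.53
Total tax = $23.78 + $14.40 + $1.26 + $0.76 + $15.57 + $1.90 + $0.53 = $58.20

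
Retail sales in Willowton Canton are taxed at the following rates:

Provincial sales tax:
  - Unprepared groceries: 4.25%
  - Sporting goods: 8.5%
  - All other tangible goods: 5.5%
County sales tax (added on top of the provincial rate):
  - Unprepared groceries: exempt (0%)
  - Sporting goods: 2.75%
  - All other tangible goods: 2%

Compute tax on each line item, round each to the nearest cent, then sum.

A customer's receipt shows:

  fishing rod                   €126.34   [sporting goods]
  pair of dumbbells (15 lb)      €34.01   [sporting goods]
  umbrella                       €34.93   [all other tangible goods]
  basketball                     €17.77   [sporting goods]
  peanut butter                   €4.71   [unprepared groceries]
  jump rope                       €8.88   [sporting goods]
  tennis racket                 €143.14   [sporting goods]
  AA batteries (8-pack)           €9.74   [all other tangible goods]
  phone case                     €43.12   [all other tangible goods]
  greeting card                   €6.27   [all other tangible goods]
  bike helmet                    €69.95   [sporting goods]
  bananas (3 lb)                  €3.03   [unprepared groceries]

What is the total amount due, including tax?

Fishing rod €126.34: sporting goods → 8.5% + 2.75% county = 11.25% → €14.21
Pair of dumbbells (15 lb) €34.01: sporting goods → 8.5% + 2.75% county = 11.25% → €3.83
Umbrella €34.93: all other tangible goods → 5.5% + 2% county = 7.5% → €2.62
Basketball €17.77: sporting goods → 8.5% + 2.75% county = 11.25% → €2.00
Peanut butter €4.71: unprepared groceries → 4.25% + 0% county = 4.25% → €0.20
Jump rope €8.88: sporting goods → 8.5% + 2.75% county = 11.25% → €1.00
Tennis racket €143.14: sporting goods → 8.5% + 2.75% county = 11.25% → €16.10
AA batteries (8-pack) €9.74: all other tangible goods → 5.5% + 2% county = 7.5% → €0.73
Phone case €43.12: all other tangible goods → 5.5% + 2% county = 7.5% → €3.23
Greeting card €6.27: all other tangible goods → 5.5% + 2% county = 7.5% → €0.47
Bike helmet €69.95: sporting goods → 8.5% + 2.75% county = 11.25% → €7.87
Bananas (3 lb) €3.03: unprepared groceries → 4.25% + 0% county = 4.25% → €0.13
Subtotal = €501.89; tax = €52.39; total due = €554.28

€554.28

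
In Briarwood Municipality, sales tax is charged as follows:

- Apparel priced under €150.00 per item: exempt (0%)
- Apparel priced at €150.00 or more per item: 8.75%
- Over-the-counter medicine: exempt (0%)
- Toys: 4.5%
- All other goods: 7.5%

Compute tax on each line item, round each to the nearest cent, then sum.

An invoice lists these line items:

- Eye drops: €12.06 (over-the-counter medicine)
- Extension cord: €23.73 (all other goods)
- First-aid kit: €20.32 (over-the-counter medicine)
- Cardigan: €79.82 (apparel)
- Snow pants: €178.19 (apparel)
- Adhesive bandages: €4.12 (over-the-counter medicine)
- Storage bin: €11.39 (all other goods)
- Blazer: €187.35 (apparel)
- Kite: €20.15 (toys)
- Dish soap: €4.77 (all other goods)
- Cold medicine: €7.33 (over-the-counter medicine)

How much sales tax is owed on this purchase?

€35.88

Eye drops €12.06: over-the-counter medicine → 0% → €0.00
Extension cord €23.73: all other goods → 7.5% → €1.78
First-aid kit €20.32: over-the-counter medicine → 0% → €0.00
Cardigan €79.82: apparel, under €150.00 → 0% → €0.00
Snow pants €178.19: apparel, €150.00 or more → 8.75% → €15.59
Adhesive bandages €4.12: over-the-counter medicine → 0% → €0.00
Storage bin €11.39: all other goods → 7.5% → €0.85
Blazer €187.35: apparel, €150.00 or more → 8.75% → €16.39
Kite €20.15: toys → 4.5% → €0.91
Dish soap €4.77: all other goods → 7.5% → €0.36
Cold medicine €7.33: over-the-counter medicine → 0% → €0.00
Total tax = €1.78 + €15.59 + €0.85 + €16.39 + €0.91 + €0.36 = €35.88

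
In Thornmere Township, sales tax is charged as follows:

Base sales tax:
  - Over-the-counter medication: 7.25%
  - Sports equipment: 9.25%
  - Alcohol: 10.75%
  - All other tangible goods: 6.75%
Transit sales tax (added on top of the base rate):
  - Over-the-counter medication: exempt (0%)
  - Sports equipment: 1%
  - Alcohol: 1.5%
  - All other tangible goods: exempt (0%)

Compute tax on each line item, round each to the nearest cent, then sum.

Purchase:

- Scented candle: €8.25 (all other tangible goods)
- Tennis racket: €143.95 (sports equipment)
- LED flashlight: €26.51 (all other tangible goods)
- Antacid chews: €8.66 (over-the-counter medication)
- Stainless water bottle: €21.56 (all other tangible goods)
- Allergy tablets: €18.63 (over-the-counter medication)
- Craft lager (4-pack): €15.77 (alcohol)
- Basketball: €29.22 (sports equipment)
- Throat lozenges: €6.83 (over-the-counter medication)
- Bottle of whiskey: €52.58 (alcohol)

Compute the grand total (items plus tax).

€364.37

Scented candle €8.25: all other tangible goods → 6.75% + 0% transit = 6.75% → €0.56
Tennis racket €143.95: sports equipment → 9.25% + 1% transit = 10.25% → €14.75
LED flashlight €26.51: all other tangible goods → 6.75% + 0% transit = 6.75% → €1.79
Antacid chews €8.66: over-the-counter medication → 7.25% + 0% transit = 7.25% → €0.63
Stainless water bottle €21.56: all other tangible goods → 6.75% + 0% transit = 6.75% → €1.46
Allergy tablets €18.63: over-the-counter medication → 7.25% + 0% transit = 7.25% → €1.35
Craft lager (4-pack) €15.77: alcohol → 10.75% + 1.5% transit = 12.25% → €1.93
Basketball €29.22: sports equipment → 9.25% + 1% transit = 10.25% → €3.00
Throat lozenges €6.83: over-the-counter medication → 7.25% + 0% transit = 7.25% → €0.50
Bottle of whiskey €52.58: alcohol → 10.75% + 1.5% transit = 12.25% → €6.44
Subtotal = €331.96; tax = €32.41; total due = €364.37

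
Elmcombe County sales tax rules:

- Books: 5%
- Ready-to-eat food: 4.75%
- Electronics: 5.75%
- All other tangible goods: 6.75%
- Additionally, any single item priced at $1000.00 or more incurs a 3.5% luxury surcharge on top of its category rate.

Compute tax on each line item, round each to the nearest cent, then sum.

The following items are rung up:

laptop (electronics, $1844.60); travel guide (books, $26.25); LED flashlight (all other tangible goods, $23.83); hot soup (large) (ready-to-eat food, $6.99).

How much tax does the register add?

$173.88

Laptop $1844.60: electronics → 5.75% + 3.5% surcharge = 9.25% → $170.63
Travel guide $26.25: books → 5% → $1.31
LED flashlight $23.83: all other tangible goods → 6.75% → $1.61
Hot soup (large) $6.99: ready-to-eat food → 4.75% → $0.33
Total tax = $170.63 + $1.31 + $1.61 + $0.33 = $173.88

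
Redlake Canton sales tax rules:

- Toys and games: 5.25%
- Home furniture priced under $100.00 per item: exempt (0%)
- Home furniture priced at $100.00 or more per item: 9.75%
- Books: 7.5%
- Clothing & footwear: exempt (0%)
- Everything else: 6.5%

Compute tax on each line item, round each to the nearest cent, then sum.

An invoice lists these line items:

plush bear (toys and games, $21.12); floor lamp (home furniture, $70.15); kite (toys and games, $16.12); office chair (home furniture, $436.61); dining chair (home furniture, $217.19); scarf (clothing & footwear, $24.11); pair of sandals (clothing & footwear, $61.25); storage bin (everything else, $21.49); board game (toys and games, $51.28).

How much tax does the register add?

Plush bear $21.12: toys and games → 5.25% → $1.11
Floor lamp $70.15: home furniture, under $100.00 → 0% → $0.00
Kite $16.12: toys and games → 5.25% → $0.85
Office chair $436.61: home furniture, $100.00 or more → 9.75% → $42.57
Dining chair $217.19: home furniture, $100.00 or more → 9.75% → $21.18
Scarf $24.11: clothing & footwear → 0% → $0.00
Pair of sandals $61.25: clothing & footwear → 0% → $0.00
Storage bin $21.49: everything else → 6.5% → $1.40
Board game $51.28: toys and games → 5.25% → $2.69
Total tax = $1.11 + $0.85 + $42.57 + $21.18 + $1.40 + $2.69 = $69.80

$69.80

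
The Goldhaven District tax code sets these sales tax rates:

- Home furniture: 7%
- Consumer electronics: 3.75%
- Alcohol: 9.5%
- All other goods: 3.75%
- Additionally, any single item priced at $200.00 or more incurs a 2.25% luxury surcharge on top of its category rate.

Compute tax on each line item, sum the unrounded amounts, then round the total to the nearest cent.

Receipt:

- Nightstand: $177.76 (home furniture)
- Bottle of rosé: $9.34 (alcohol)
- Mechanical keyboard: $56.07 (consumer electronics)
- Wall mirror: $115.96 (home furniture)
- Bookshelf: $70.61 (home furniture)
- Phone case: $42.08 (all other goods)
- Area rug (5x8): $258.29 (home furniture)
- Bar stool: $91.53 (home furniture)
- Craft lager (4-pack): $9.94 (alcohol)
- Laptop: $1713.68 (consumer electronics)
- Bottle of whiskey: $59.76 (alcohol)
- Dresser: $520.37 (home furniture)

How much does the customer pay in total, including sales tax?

$3343.34

Nightstand $177.76: home furniture → 7% → $12.4432
Bottle of rosé $9.34: alcohol → 9.5% → $0.8873
Mechanical keyboard $56.07: consumer electronics → 3.75% → $2.102625
Wall mirror $115.96: home furniture → 7% → $8.1172
Bookshelf $70.61: home furniture → 7% → $4.9427
Phone case $42.08: all other goods → 3.75% → $1.578
Area rug (5x8) $258.29: home furniture → 7% + 2.25% surcharge = 9.25% → $23.891825
Bar stool $91.53: home furniture → 7% → $6.4071
Craft lager (4-pack) $9.94: alcohol → 9.5% → $0.9443
Laptop $1713.68: consumer electronics → 3.75% + 2.25% surcharge = 6% → $102.8208
Bottle of whiskey $59.76: alcohol → 9.5% → $5.6772
Dresser $520.37: home furniture → 7% + 2.25% surcharge = 9.25% → $48.134225
Subtotal = $3125.39; unrounded tax = $217.946475 → $217.95; total due = $3343.34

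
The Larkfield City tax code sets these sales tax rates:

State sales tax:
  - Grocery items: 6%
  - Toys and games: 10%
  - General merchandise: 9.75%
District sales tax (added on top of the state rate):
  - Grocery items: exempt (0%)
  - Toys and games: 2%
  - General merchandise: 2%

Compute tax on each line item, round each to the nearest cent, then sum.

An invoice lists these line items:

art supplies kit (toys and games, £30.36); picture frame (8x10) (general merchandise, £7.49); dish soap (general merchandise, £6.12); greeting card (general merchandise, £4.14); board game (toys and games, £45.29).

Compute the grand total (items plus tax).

Art supplies kit £30.36: toys and games → 10% + 2% district = 12% → £3.64
Picture frame (8x10) £7.49: general merchandise → 9.75% + 2% district = 11.75% → £0.88
Dish soap £6.12: general merchandise → 9.75% + 2% district = 11.75% → £0.72
Greeting card £4.14: general merchandise → 9.75% + 2% district = 11.75% → £0.49
Board game £45.29: toys and games → 10% + 2% district = 12% → £5.43
Subtotal = £93.40; tax = £11.16; total due = £104.56

£104.56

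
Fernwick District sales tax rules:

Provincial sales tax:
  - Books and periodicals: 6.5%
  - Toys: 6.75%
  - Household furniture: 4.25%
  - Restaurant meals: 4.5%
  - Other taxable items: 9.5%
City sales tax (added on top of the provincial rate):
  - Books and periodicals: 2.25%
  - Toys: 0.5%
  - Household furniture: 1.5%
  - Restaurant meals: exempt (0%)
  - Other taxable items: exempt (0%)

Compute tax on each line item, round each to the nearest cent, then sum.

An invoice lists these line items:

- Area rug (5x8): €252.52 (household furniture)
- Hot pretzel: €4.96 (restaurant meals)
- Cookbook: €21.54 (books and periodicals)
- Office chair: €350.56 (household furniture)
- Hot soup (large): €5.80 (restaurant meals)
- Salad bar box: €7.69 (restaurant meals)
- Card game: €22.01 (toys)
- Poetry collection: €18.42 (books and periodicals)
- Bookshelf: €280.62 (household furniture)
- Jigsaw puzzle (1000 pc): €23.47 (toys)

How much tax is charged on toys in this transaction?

Card game €22.01: toys → 6.75% + 0.5% city = 7.25% → €1.60
Jigsaw puzzle (1000 pc) €23.47: toys → 6.75% + 0.5% city = 7.25% → €1.70
Tax on toys = €1.60 + €1.70 = €3.30

€3.30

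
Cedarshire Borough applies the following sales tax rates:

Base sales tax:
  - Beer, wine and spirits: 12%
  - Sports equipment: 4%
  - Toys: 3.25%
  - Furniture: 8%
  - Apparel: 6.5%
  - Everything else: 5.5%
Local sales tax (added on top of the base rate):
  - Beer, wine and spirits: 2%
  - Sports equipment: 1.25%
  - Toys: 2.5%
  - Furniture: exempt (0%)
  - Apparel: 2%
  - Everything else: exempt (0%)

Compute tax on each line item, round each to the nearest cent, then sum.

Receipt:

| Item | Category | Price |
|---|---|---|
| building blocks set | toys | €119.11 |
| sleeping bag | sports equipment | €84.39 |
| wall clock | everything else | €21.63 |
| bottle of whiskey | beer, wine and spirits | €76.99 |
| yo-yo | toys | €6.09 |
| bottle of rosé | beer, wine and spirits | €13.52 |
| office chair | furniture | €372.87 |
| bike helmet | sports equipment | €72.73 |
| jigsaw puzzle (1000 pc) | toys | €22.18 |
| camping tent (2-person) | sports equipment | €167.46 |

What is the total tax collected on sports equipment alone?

Sleeping bag €84.39: sports equipment → 4% + 1.25% local = 5.25% → €4.43
Bike helmet €72.73: sports equipment → 4% + 1.25% local = 5.25% → €3.82
Camping tent (2-person) €167.46: sports equipment → 4% + 1.25% local = 5.25% → €8.79
Tax on sports equipment = €4.43 + €3.82 + €8.79 = €17.04

€17.04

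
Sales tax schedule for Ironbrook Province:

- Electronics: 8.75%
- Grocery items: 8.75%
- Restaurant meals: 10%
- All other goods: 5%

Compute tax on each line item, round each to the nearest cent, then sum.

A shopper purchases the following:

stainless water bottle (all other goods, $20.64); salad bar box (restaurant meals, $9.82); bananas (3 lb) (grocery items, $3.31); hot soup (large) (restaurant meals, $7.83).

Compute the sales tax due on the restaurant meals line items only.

$1.76

Salad bar box $9.82: restaurant meals → 10% → $0.98
Hot soup (large) $7.83: restaurant meals → 10% → $0.78
Tax on restaurant meals = $0.98 + $0.78 = $1.76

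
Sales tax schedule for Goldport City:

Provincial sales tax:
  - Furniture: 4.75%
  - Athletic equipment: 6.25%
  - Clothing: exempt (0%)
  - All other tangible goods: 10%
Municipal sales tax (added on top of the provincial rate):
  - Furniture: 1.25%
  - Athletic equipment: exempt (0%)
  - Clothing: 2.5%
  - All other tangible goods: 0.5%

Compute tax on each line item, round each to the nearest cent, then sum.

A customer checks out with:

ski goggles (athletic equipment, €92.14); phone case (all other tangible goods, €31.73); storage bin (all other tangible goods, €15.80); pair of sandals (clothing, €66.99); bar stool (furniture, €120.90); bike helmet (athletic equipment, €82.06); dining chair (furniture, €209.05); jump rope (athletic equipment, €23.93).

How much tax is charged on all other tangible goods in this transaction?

Phone case €31.73: all other tangible goods → 10% + 0.5% municipal = 10.5% → €3.33
Storage bin €15.80: all other tangible goods → 10% + 0.5% municipal = 10.5% → €1.66
Tax on all other tangible goods = €3.33 + €1.66 = €4.99

€4.99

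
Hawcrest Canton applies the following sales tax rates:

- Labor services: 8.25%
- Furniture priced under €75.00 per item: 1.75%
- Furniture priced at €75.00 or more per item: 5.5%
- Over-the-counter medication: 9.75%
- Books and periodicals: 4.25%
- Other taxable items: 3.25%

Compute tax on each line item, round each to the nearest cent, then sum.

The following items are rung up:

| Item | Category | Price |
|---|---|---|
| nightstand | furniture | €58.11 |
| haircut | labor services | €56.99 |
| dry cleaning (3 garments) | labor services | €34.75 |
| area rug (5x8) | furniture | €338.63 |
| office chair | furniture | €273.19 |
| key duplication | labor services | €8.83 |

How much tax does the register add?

Nightstand €58.11: furniture, under €75.00 → 1.75% → €1.02
Haircut €56.99: labor services → 8.25% → €4.70
Dry cleaning (3 garments) €34.75: labor services → 8.25% → €2.87
Area rug (5x8) €338.63: furniture, €75.00 or more → 5.5% → €18.62
Office chair €273.19: furniture, €75.00 or more → 5.5% → €15.03
Key duplication €8.83: labor services → 8.25% → €0.73
Total tax = €1.02 + €4.70 + €2.87 + €18.62 + €15.03 + €0.73 = €42.97

€42.97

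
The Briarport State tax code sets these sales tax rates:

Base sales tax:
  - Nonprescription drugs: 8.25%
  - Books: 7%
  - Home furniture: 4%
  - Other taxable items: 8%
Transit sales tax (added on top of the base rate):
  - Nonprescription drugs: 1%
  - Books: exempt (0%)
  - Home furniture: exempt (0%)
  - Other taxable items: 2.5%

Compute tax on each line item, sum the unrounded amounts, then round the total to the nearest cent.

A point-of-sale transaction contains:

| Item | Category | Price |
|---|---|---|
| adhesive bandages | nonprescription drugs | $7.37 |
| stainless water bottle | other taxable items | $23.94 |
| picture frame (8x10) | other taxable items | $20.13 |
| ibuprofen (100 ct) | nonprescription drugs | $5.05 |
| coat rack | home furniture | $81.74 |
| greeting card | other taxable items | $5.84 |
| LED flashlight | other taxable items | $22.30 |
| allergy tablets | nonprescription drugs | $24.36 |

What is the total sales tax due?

Adhesive bandages $7.37: nonprescription drugs → 8.25% + 1% transit = 9.25% → $0.681725
Stainless water bottle $23.94: other taxable items → 8% + 2.5% transit = 10.5% → $2.5137
Picture frame (8x10) $20.13: other taxable items → 8% + 2.5% transit = 10.5% → $2.11365
Ibuprofen (100 ct) $5.05: nonprescription drugs → 8.25% + 1% transit = 9.25% → $0.467125
Coat rack $81.74: home furniture → 4% + 0% transit = 4% → $3.2696
Greeting card $5.84: other taxable items → 8% + 2.5% transit = 10.5% → $0.6132
LED flashlight $22.30: other taxable items → 8% + 2.5% transit = 10.5% → $2.3415
Allergy tablets $24.36: nonprescription drugs → 8.25% + 1% transit = 9.25% → $2.2533
Unrounded tax sum = $14.2538 → $14.25

$14.25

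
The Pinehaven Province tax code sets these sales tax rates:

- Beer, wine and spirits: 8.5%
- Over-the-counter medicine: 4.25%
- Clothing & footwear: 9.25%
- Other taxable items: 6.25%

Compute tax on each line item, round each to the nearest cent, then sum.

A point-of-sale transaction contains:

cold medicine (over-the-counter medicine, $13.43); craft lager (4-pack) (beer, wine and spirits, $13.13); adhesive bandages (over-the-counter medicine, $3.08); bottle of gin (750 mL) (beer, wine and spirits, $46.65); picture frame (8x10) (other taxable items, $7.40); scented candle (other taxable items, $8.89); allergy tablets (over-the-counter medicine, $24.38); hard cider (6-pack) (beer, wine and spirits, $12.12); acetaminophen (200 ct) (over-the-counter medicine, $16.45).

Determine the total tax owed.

Cold medicine $13.43: over-the-counter medicine → 4.25% → $0.57
Craft lager (4-pack) $13.13: beer, wine and spirits → 8.5% → $1.12
Adhesive bandages $3.08: over-the-counter medicine → 4.25% → $0.13
Bottle of gin (750 mL) $46.65: beer, wine and spirits → 8.5% → $3.97
Picture frame (8x10) $7.40: other taxable items → 6.25% → $0.46
Scented candle $8.89: other taxable items → 6.25% → $0.56
Allergy tablets $24.38: over-the-counter medicine → 4.25% → $1.04
Hard cider (6-pack) $12.12: beer, wine and spirits → 8.5% → $1.03
Acetaminophen (200 ct) $16.45: over-the-counter medicine → 4.25% → $0.70
Total tax = $0.57 + $1.12 + $0.13 + $3.97 + $0.46 + $0.56 + $1.04 + $1.03 + $0.70 = $9.58

$9.58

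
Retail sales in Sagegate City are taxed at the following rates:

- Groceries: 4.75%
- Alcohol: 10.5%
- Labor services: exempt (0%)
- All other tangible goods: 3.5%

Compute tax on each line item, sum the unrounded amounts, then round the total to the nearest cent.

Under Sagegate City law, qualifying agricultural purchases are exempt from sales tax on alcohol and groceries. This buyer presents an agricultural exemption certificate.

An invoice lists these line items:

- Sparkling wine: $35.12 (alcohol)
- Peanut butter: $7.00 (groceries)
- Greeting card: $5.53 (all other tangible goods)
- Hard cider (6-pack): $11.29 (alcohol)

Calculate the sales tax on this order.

Sparkling wine $35.12: alcohol, buyer-exempt → 0% → $0.00
Peanut butter $7.00: groceries, buyer-exempt → 0% → $0.00
Greeting card $5.53: all other tangible goods → 3.5% → $0.19355
Hard cider (6-pack) $11.29: alcohol, buyer-exempt → 0% → $0.00
Unrounded tax sum = $0.19355 → $0.19

$0.19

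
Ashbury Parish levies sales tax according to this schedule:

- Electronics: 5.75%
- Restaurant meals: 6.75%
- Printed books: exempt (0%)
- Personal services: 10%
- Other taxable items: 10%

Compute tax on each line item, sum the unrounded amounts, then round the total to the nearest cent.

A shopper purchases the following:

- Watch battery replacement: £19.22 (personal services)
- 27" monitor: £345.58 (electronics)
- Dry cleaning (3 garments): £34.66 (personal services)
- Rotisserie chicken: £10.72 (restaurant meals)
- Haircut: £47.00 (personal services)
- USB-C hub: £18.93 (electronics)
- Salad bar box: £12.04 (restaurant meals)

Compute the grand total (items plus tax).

£520.73

Watch battery replacement £19.22: personal services → 10% → £1.922
27" monitor £345.58: electronics → 5.75% → £19.87085
Dry cleaning (3 garments) £34.66: personal services → 10% → £3.466
Rotisserie chicken £10.72: restaurant meals → 6.75% → £0.7236
Haircut £47.00: personal services → 10% → £4.70
USB-C hub £18.93: electronics → 5.75% → £1.088475
Salad bar box £12.04: restaurant meals → 6.75% → £0.8127
Subtotal = £488.15; unrounded tax = £32.583625 → £32.58; total due = £520.73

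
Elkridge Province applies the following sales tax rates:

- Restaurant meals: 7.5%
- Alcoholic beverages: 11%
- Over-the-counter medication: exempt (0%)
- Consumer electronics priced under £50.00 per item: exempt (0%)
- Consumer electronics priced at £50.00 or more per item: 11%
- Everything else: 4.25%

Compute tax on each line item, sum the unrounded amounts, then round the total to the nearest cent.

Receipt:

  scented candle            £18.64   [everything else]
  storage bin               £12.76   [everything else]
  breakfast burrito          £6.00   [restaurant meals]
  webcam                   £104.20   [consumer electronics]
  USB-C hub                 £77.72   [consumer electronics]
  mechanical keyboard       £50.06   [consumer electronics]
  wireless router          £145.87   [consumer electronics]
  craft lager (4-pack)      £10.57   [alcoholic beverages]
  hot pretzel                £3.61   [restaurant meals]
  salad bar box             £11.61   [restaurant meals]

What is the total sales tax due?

£45.65

Scented candle £18.64: everything else → 4.25% → £0.7922
Storage bin £12.76: everything else → 4.25% → £0.5423
Breakfast burrito £6.00: restaurant meals → 7.5% → £0.45
Webcam £104.20: consumer electronics, £50.00 or more → 11% → £11.462
USB-C hub £77.72: consumer electronics, £50.00 or more → 11% → £8.5492
Mechanical keyboard £50.06: consumer electronics, £50.00 or more → 11% → £5.5066
Wireless router £145.87: consumer electronics, £50.00 or more → 11% → £16.0457
Craft lager (4-pack) £10.57: alcoholic beverages → 11% → £1.1627
Hot pretzel £3.61: restaurant meals → 7.5% → £0.27075
Salad bar box £11.61: restaurant meals → 7.5% → £0.87075
Unrounded tax sum = £45.6522 → £45.65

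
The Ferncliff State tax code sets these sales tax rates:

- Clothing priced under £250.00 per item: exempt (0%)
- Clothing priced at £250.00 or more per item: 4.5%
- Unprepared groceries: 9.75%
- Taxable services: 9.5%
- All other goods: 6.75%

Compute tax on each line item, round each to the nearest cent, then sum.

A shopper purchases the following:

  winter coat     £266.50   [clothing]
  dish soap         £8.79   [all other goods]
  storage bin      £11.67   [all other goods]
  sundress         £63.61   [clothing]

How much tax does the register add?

Winter coat £266.50: clothing, £250.00 or more → 4.5% → £11.99
Dish soap £8.79: all other goods → 6.75% → £0.59
Storage bin £11.67: all other goods → 6.75% → £0.79
Sundress £63.61: clothing, under £250.00 → 0% → £0.00
Total tax = £11.99 + £0.59 + £0.79 = £13.37

£13.37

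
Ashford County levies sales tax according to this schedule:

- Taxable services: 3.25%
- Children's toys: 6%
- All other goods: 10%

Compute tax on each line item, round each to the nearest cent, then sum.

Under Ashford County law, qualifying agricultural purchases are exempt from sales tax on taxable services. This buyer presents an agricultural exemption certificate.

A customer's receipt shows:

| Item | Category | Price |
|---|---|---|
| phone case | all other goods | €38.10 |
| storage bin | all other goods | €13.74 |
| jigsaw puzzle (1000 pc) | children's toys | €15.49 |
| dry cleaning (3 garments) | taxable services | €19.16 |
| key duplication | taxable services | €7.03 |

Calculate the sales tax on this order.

€6.11

Phone case €38.10: all other goods → 10% → €3.81
Storage bin €13.74: all other goods → 10% → €1.37
Jigsaw puzzle (1000 pc) €15.49: children's toys → 6% → €0.93
Dry cleaning (3 garments) €19.16: taxable services, buyer-exempt → 0% → €0.00
Key duplication €7.03: taxable services, buyer-exempt → 0% → €0.00
Total tax = €3.81 + €1.37 + €0.93 = €6.11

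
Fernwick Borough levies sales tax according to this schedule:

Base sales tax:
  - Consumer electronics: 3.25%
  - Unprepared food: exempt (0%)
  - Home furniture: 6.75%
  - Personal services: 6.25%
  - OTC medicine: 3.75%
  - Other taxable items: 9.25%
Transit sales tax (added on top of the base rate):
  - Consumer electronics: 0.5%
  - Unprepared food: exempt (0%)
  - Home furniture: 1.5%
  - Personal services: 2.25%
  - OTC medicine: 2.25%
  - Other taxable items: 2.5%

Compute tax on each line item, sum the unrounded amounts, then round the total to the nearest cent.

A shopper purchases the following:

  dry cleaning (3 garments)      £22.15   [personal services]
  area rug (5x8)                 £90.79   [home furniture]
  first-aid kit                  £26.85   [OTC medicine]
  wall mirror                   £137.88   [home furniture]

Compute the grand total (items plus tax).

Dry cleaning (3 garments) £22.15: personal services → 6.25% + 2.25% transit = 8.5% → £1.88275
Area rug (5x8) £90.79: home furniture → 6.75% + 1.5% transit = 8.25% → £7.490175
First-aid kit £26.85: OTC medicine → 3.75% + 2.25% transit = 6% → £1.611
Wall mirror £137.88: home furniture → 6.75% + 1.5% transit = 8.25% → £11.3751
Subtotal = £277.67; unrounded tax = £22.359025 → £22.36; total due = £300.03

£300.03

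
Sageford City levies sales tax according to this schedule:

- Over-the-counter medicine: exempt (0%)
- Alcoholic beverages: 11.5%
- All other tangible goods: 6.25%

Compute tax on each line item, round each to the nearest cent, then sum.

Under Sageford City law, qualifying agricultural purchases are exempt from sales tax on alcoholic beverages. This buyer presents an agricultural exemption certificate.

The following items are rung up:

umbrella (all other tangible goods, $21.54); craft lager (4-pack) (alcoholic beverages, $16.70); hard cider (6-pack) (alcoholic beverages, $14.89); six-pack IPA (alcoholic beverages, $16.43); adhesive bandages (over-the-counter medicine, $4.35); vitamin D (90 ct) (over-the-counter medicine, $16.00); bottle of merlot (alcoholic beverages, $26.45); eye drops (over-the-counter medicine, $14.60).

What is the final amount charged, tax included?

Umbrella $21.54: all other tangible goods → 6.25% → $1.35
Craft lager (4-pack) $16.70: alcoholic beverages, buyer-exempt → 0% → $0.00
Hard cider (6-pack) $14.89: alcoholic beverages, buyer-exempt → 0% → $0.00
Six-pack IPA $16.43: alcoholic beverages, buyer-exempt → 0% → $0.00
Adhesive bandages $4.35: over-the-counter medicine → 0% → $0.00
Vitamin D (90 ct) $16.00: over-the-counter medicine → 0% → $0.00
Bottle of merlot $26.45: alcoholic beverages, buyer-exempt → 0% → $0.00
Eye drops $14.60: over-the-counter medicine → 0% → $0.00
Subtotal = $130.96; tax = $1.35; total due = $132.31

$132.31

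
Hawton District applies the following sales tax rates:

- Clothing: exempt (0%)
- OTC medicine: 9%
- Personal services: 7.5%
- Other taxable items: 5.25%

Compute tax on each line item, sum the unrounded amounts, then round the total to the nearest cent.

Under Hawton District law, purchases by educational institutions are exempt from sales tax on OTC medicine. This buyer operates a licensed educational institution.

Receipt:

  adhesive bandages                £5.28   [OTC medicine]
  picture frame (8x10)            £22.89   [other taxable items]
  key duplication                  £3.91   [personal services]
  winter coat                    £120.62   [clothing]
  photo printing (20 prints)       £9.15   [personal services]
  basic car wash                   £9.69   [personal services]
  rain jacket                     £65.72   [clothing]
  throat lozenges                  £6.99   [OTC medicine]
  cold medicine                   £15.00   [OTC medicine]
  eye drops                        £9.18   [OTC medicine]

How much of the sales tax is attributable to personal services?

£1.71

Key duplication £3.91: personal services → 7.5% → £0.29325
Photo printing (20 prints) £9.15: personal services → 7.5% → £0.68625
Basic car wash £9.69: personal services → 7.5% → £0.72675
Tax on personal services: unrounded sum = £1.70625 → £1.71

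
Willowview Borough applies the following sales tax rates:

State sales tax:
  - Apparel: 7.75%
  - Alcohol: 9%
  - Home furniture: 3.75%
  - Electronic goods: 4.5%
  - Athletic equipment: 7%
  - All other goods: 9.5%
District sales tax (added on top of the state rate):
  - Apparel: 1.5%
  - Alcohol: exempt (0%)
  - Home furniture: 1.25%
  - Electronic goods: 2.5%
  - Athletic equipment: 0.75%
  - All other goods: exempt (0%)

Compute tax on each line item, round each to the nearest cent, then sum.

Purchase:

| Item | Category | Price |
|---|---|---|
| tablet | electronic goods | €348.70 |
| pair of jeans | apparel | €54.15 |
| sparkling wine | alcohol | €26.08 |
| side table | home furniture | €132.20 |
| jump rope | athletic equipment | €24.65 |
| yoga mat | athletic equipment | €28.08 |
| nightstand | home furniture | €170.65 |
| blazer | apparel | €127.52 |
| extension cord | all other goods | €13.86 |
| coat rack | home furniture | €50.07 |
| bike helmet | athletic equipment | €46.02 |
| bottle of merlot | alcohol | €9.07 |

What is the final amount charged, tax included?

€1102.06

Tablet €348.70: electronic goods → 4.5% + 2.5% district = 7% → €24.41
Pair of jeans €54.15: apparel → 7.75% + 1.5% district = 9.25% → €5.01
Sparkling wine €26.08: alcohol → 9% + 0% district = 9% → €2.35
Side table €132.20: home furniture → 3.75% + 1.25% district = 5% → €6.61
Jump rope €24.65: athletic equipment → 7% + 0.75% district = 7.75% → €1.91
Yoga mat €28.08: athletic equipment → 7% + 0.75% district = 7.75% → €2.18
Nightstand €170.65: home furniture → 3.75% + 1.25% district = 5% → €8.53
Blazer €127.52: apparel → 7.75% + 1.5% district = 9.25% → €11.80
Extension cord €13.86: all other goods → 9.5% + 0% district = 9.5% → €1.32
Coat rack €50.07: home furniture → 3.75% + 1.25% district = 5% → €2.50
Bike helmet €46.02: athletic equipment → 7% + 0.75% district = 7.75% → €3.57
Bottle of merlot €9.07: alcohol → 9% + 0% district = 9% → €0.82
Subtotal = €1031.05; tax = €71.01; total due = €1102.06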